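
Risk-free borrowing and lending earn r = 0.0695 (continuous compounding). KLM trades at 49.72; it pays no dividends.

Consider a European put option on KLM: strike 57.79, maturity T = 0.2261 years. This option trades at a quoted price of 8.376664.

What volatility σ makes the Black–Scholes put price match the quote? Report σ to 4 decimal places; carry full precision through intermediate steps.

sigma = 0.3721

At σ = 0.3721 the Black–Scholes value reproduces the quote:
σ√T = 0.3721·√0.2261 = 0.176933
d₁ = (ln(S/K) + (r+σ²/2)T) / (σ√T) = (ln(49.72/57.79) + (0.0695+0.3721²/2)·0.2261) / 0.176933 = (-0.150408 + 0.031367) / 0.176933 = -0.672806
d₂ = d₁ − σ√T = -0.672806 − 0.176933 = -0.849739
e^{−rT} = 0.984409
N(−d₁) = 0.749465,  N(−d₂) = 0.802265
V = K·e^{−rT}·N(−d₂) − S·N(−d₁) = 45.640039 − 37.263375 = 8.376664 (the quoted price), and the Black–Scholes price is strictly increasing in σ, so σ is unique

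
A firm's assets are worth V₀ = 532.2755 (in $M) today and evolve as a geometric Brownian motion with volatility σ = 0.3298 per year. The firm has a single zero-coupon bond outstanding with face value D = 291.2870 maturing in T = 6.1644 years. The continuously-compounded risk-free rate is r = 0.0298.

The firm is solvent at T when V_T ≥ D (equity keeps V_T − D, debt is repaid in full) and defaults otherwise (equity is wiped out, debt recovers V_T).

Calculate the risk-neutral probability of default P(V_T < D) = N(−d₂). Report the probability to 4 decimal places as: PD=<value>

Equity is a call on the firm's assets struck at D = 291.2870:
d₁ = [ln(V₀/D) + (r + σ²/2)T] / (σ√T)
   = [ln(532.2755/291.2870) + (0.0298 + 0.5·0.3298²)·6.1644] / (0.3298·√6.1644)
   = [0.602852 + 0.518944] / 0.818834 = 1.369992
d₂ = d₁ − σ√T = 1.369992 − 0.818834 = 0.551157
risk-neutral PD = N(−d₂) = N(-0.551157) = 0.290763

PD=0.2908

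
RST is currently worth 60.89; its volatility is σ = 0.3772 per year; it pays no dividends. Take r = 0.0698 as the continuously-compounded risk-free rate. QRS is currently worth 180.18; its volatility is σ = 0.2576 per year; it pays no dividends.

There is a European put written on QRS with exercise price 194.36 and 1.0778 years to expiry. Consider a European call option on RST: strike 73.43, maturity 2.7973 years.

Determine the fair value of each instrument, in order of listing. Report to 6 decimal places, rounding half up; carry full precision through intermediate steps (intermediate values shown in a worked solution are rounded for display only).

price(QRS put K=194.36) = 19.218739
price(RST call K=73.43) = 15.257918

[QRS put K=194.36]
σ√T = 0.2576·√1.0778 = 0.267433
d₁ = (ln(S/K) + (r+σ²/2)T) / (σ√T) = (ln(180.18/194.36) + (0.0698+0.2576²/2)·1.0778) / 0.267433 = (-0.075756 + 0.110991) / 0.267433 = 0.131752
d₂ = d₁ − σ√T = 0.131752 − 0.267433 = -0.135681
e^{−rT} = 0.927530
N(−d₁) = 0.447590,  N(−d₂) = 0.553963
price = K·e^{−rT}·N(−d₂) − S·N(−d₁) = 99.865533 − 80.646794 = 19.218739
[RST call K=73.43]
σ√T = 0.3772·√2.7973 = 0.630872
d₁ = (ln(S/K) + (r+σ²/2)T) / (σ√T) = (ln(60.89/73.43) + (0.0698+0.3772²/2)·2.7973) / 0.630872 = (-0.187264 + 0.394251) / 0.630872 = 0.328098
d₂ = d₁ − σ√T = 0.328098 − 0.630872 = -0.302774
e^{−rT} = 0.822628
N(d₁) = 0.628581,  N(d₂) = 0.381031
price = S·N(d₁) − K·e^{−rT}·N(d₂) = 38.274303 − 23.016386 = 15.257918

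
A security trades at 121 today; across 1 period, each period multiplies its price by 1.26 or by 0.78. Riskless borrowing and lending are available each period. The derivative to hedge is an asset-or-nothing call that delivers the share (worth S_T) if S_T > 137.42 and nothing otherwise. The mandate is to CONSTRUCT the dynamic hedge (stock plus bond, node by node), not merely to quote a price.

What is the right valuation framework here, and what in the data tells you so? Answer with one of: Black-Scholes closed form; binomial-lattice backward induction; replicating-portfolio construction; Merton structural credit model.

Key observation: the mandate to exhibit the hedge at every date and state singles out the replicating-portfolio construction on the 1-period tree with factors 1.26 and 0.78 from 121.

framework: replicating-portfolio construction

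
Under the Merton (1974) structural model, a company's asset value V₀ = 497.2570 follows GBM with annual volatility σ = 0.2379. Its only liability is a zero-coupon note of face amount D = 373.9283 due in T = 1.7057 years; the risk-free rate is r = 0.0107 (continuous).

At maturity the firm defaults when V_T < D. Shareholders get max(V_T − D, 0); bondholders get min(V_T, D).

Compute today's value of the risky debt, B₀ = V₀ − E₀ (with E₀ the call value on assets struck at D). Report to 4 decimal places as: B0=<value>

B0=355.6807

Apply the equity-as-call identities (strike 373.9283, horizon 1.7057 years):
d₁ = [ln(V₀/D) + (r + σ²/2)T] / (σ√T)
   = [ln(497.2570/373.9283) + (0.0107 + 0.5·0.2379²)·1.7057] / (0.2379·√1.7057)
   = [0.285043 + 0.066519] / 0.310703 = 1.131505
d₂ = d₁ − σ√T = 1.131505 − 0.310703 = 0.820801
N(d₁) = 0.871079,  N(d₂) = 0.794120,  e^(−rT) = 0.981915
E₀ = V₀·N(d₁) − D·e^(−rT)·N(d₂)
   = 497.2570·0.871079 − 373.9283·0.981915·0.794120 = 141.576255
B₀ = V₀ − E₀ = 497.2570 − 141.576255 = 355.680745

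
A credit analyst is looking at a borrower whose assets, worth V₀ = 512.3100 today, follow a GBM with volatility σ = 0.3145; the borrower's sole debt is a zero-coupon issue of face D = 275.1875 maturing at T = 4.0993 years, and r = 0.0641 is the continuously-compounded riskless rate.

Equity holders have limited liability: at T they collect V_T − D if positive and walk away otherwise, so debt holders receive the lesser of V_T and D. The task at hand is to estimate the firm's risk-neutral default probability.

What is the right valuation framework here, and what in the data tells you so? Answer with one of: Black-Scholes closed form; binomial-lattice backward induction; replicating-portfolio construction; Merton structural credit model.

Key observation: the data describe a firm's assets (V₀ = 512.3100, GBM) and a single zero-coupon debt of face 275.1875, so credit quantities follow from equity-as-call in the structural model.

framework: Merton structural credit model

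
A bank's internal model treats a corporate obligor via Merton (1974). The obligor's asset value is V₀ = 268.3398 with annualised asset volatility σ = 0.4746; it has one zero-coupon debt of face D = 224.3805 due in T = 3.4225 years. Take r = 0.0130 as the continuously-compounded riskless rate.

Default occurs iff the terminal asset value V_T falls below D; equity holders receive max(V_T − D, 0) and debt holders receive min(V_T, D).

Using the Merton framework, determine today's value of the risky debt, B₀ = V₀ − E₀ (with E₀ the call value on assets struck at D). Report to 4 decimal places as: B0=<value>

B0=157.0739

Equity is a call on the firm's assets struck at D = 224.3805:
d₁ = [ln(V₀/D) + (r + σ²/2)T] / (σ√T)
   = [ln(268.3398/224.3805) + (0.0130 + 0.5·0.4746²)·3.4225] / (0.4746·√3.4225)
   = [0.178911 + 0.429943] / 0.878010 = 0.693448
d₂ = d₁ − σ√T = 0.693448 − 0.878010 = -0.184562
N(d₁) = 0.755986,  N(d₂) = 0.426786,  e^(−rT) = 0.956483
E₀ = V₀·N(d₁) − D·e^(−rT)·N(d₂)
   = 268.3398·0.755986 − 224.3805·0.956483·0.426786 = 111.265869
B₀ = V₀ − E₀ = 268.3398 − 111.265869 = 157.073931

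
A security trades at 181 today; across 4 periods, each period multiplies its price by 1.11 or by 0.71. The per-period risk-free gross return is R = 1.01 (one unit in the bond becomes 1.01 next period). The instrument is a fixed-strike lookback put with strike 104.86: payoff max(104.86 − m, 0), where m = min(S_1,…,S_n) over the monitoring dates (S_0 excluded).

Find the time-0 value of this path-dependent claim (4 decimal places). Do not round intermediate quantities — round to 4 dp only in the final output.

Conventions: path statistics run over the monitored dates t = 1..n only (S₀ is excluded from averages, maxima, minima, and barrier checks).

price = 2.4876

Set p* = 0.7500 (from d < R < u); the path-dependent value is the discounted p*-expectation over all price paths.
Enumerate all 2^4 = 16 price paths (U = up ×1.11, D = down ×0.71); each path with k up-moves has probability p*^k·(1−p*)^(4−k).
DDDD: m=45.9951, payoff=58.8649, prob=0.003906
UDDD: m=71.9079, payoff=32.9521, prob=0.011719
DUDD: m=71.9079, payoff=32.9521, prob=0.011719
UUDD: m=112.4194, payoff=0.0000, prob=0.035156
DDUD: m=71.9079, payoff=32.9521, prob=0.011719
UDUD: m=112.4194, payoff=0.0000, prob=0.035156
DUUD: m=112.4194, payoff=0.0000, prob=0.035156
UUUD: m=175.7543, payoff=0.0000, prob=0.105469
DDDU: m=64.7819, payoff=40.0781, prob=0.011719
UDDU: m=101.2787, payoff=3.5813, prob=0.035156
DUDU: m=101.2787, payoff=3.5813, prob=0.035156
UUDU: m=158.3372, payoff=0.0000, prob=0.105469
DDUU: m=91.2421, payoff=13.6179, prob=0.035156
UDUU: m=142.6461, payoff=0.0000, prob=0.105469
DUUU: m=128.5100, payoff=0.0000, prob=0.105469
UUUU: m=200.9100, payoff=0.0000, prob=0.316406
Price = Σ prob·payoff / R^4 = 2.588641 / 1.040604 = 2.4876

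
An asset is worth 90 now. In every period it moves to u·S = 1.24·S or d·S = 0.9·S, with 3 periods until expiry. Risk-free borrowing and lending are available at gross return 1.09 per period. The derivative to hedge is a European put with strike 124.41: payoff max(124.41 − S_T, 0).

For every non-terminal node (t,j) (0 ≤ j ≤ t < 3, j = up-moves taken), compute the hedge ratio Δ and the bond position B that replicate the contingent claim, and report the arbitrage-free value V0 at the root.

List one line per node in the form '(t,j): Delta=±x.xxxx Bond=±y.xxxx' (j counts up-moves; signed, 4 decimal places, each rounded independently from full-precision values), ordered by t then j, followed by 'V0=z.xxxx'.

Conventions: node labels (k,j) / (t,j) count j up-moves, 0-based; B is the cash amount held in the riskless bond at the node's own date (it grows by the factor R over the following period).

Risk-neutral probability p* = (R−d)/(u−d) = (1.09−0.9)/(1.24−0.9) = 0.5588.
At maturity the claim pays: V(3,0)=58.8000, V(3,1)=34.0140, V(3,2)=0.0000, V(3,3)=0.0000
  t=2,j=0: stock 72.9000 → up 90.3960 (V=34.0140), down 65.6100 (V=58.8000). Price 41.2376; hedge Δ=-1.0000, bond B=114.1376.
  t=2,j=1: stock 100.4400 → up 124.5456 (V=0.0000), down 90.3960 (V=34.0140). Price 13.7671; hedge Δ=-0.9960, bond B=113.8083.
  t=2,j=2: stock 138.3840 → up 171.5962 (V=0.0000), down 124.5456 (V=0.0000). Price 0.0000; hedge Δ=0.0000, bond B=0.0000.
  t=1,j=0: stock 81.0000 → up 100.4400 (V=13.7671), down 72.9000 (V=41.2376). Price 23.7490; hedge Δ=-0.9975, bond B=104.5446.
  t=1,j=1: stock 111.6000 → up 138.3840 (V=0.0000), down 100.4400 (V=13.7671). Price 5.5722; hedge Δ=-0.3628, bond B=46.0638.
  t=0,j=0: stock 90.0000 → up 111.6000 (V=5.5722), down 81.0000 (V=23.7490). Price 12.4692; hedge Δ=-0.5940, bond B=65.9304.
Sanity check at the root: Δ(0,0)·S0 + B(0,0) reproduces V0 = 12.4692.

(0,0): Delta=-0.5940 Bond=65.9304
(1,0): Delta=-0.9975 Bond=104.5446
(1,1): Delta=-0.3628 Bond=46.0638
(2,0): Delta=-1.0000 Bond=114.1376
(2,1): Delta=-0.9960 Bond=113.8083
(2,2): Delta=0.0000 Bond=0.0000
V0=12.4692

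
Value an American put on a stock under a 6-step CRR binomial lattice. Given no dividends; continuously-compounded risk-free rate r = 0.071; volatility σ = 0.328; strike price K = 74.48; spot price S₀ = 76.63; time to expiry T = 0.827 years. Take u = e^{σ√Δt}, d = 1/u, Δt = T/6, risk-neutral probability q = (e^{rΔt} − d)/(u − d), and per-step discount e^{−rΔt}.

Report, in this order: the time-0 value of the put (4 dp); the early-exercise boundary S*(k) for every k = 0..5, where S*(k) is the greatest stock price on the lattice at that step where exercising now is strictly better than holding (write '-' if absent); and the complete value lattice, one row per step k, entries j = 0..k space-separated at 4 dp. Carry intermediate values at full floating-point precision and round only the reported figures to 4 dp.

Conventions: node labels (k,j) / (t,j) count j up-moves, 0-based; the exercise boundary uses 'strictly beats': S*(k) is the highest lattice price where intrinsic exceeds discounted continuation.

Δt=0.13783, u=1.12950, d=0.88535, q=0.50987, disc=e^(-rΔt)=0.99026
k=6 terminal: V=max(K-S,0) → 37.5749 27.3977 14.4141 0.0000 0.0000 0.0000 0.0000
k=5: j=0 S=41.6843 intr=32.7957 cont=32.0704 V=32.7957[EX]; j=1 S=53.1793 intr=21.3007 cont=20.5754 V=21.3007[EX]; j=2 S=67.8443 intr=6.6357 cont=6.9959 V=6.9959[hold]; j=3 S=86.5534 intr=0.0000 cont=0.0000 V=0.0000[hold]; j=4 S=110.4218 intr=0.0000 cont=0.0000 V=0.0000[hold]; j=5 S=140.8723 intr=0.0000 cont=0.0000 V=0.0000[hold]  S*(5)=53.1793
k=4: j=0 S=47.0823 intr=27.3977 cont=26.6724 V=27.3977[EX]; j=1 S=60.0659 intr=14.4141 cont=13.8706 V=14.4141[EX]; j=2 S=76.6300 intr=0.0000 cont=3.3955 V=3.3955[hold]; j=3 S=97.7619 intr=0.0000 cont=0.0000 V=0.0000[hold]; j=4 S=124.7212 intr=0.0000 cont=0.0000 V=0.0000[hold]  S*(4)=60.0659
k=3: j=0 S=53.1793 intr=21.3007 cont=20.5754 V=21.3007[EX]; j=1 S=67.8443 intr=6.6357 cont=8.7103 V=8.7103[hold]; j=2 S=86.5534 intr=0.0000 cont=1.6480 V=1.6480[hold]; j=3 S=110.4218 intr=0.0000 cont=0.0000 V=0.0000[hold]  S*(3)=53.1793
k=2: j=0 S=60.0659 intr=14.4141 cont=14.7363 V=14.7363[hold]; j=1 S=76.6300 intr=0.0000 cont=5.0597 V=5.0597[hold]; j=2 S=97.7619 intr=0.0000 cont=0.7999 V=0.7999[hold]  S*(2)=-
k=1: j=0 S=67.8443 intr=6.6357 cont=9.7070 V=9.7070[hold]; j=1 S=86.5534 intr=0.0000 cont=2.8596 V=2.8596[hold]  S*(1)=-
k=0: j=0 S=76.6300 intr=0.0000 cont=6.1551 V=6.1551[hold]  S*(0)=-

price = 6.1551
boundary = - - - 53.1793 60.0659 53.1793
tree:
6.1551
9.7070 2.8596
14.7363 5.0597 0.7999
21.3007 8.7103 1.6480 0.0000
27.3977 14.4141 3.3955 0.0000 0.0000
32.7957 21.3007 6.9959 0.0000 0.0000 0.0000
37.5749 27.3977 14.4141 0.0000 0.0000 0.0000 0.0000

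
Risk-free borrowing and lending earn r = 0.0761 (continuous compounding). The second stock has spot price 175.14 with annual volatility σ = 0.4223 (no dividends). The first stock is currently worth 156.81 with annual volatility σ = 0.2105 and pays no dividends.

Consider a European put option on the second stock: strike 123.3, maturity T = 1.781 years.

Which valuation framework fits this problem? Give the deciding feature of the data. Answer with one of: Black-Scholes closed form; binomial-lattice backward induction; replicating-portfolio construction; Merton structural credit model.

framework: Black-Scholes closed form

Key observation: everything needed for the exact continuous-time valuation of the European put on the second stock (strike 123.3) is given, and no feature rules the closed form out.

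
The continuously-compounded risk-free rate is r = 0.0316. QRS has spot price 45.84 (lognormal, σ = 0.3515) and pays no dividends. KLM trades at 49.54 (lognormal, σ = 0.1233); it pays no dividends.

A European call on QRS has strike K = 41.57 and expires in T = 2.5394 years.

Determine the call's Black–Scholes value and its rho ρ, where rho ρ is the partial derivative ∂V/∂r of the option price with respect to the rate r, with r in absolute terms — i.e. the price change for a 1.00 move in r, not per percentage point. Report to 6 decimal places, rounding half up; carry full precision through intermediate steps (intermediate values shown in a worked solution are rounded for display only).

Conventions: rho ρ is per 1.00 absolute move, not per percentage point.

price = 13.475966
ρ = 50.178591

σ√T = 0.3515·√2.5394 = 0.560133
d₁ = (ln(S/K) + (r+σ²/2)T) / (σ√T) = (ln(45.84/41.57) + (0.0316+0.3515²/2)·2.5394) / 0.560133 = (0.097778 + 0.237119) / 0.560133 = 0.597890
d₂ = d₁ − σ√T = 0.597890 − 0.560133 = 0.037757
e^{−rT} = 0.922890
N(d₁) = 0.725043,  N(d₂) = 0.515059
Call price V = S·N(d₁) − K·e^{−rT}·N(d₂) = 33.235985 − 19.760019 = 13.475966
ρ = K·T·e^{−rT}·N(d₂) = 50.178591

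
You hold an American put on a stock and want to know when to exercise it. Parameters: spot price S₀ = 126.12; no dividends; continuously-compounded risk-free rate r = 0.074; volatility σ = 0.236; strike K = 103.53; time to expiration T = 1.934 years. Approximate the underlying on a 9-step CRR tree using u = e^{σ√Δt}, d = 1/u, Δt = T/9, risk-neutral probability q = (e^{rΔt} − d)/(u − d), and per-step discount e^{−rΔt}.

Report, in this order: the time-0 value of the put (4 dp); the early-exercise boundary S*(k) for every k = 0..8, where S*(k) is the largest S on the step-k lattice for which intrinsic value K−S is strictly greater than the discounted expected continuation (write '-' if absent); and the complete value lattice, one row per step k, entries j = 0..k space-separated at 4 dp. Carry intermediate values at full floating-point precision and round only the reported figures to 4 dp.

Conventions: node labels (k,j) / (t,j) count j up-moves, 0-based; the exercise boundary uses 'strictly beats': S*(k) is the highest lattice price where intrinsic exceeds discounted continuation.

price = 3.1982
boundary = - - - - 81.4209 72.9834 81.4209 72.9834 81.4209
tree:
3.1982
5.4074 1.4536
8.9151 2.6470 0.5031
14.2764 4.7152 1.0036 0.1013
22.1091 8.1772 1.9726 0.2267 0.0000
30.5466 13.7216 3.8032 0.5071 0.0000 0.0000
38.1098 22.1091 7.1445 1.1343 0.0000 0.0000 0.0000
44.8892 30.5466 12.9326 2.5373 0.0000 0.0000 0.0000 0.0000
50.9661 38.1098 22.1091 5.6757 0.0000 0.0000 0.0000 0.0000 0.0000
56.4132 44.8892 30.5466 12.6961 0.0000 0.0000 0.0000 0.0000 0.0000 0.0000

Δt=0.21489, u=1.11561, d=0.89637, q=0.54579, disc=e^(-rΔt)=0.98422
k=9 terminal: V=max(K-S,0) → 56.4132 44.8892 30.5466 12.6961 0.0000 0.0000 0.0000 0.0000 0.0000 0.0000
k=8: j=0 S=52.5639 intr=50.9661 cont=49.3328 V=50.9661[EX]; j=1 S=65.4202 intr=38.1098 cont=36.4765 V=38.1098[EX]; j=2 S=81.4209 intr=22.1091 cont=20.4758 V=22.1091[EX]; j=3 S=101.3351 intr=2.1949 cont=5.6757 V=5.6757[hold]; j=4 S=126.1200 intr=0.0000 cont=0.0000 V=0.0000[hold]; j=5 S=156.9669 intr=0.0000 cont=0.0000 V=0.0000[hold]; j=6 S=195.3583 intr=0.0000 cont=0.0000 V=0.0000[hold]; j=7 S=243.1397 intr=0.0000 cont=0.0000 V=0.0000[hold]; j=8 S=302.6077 intr=0.0000 cont=0.0000 V=0.0000[hold]  S*(8)=81.4209
k=7: j=0 S=58.6408 intr=44.8892 cont=43.2559 V=44.8892[EX]; j=1 S=72.9834 intr=30.5466 cont=28.9133 V=30.5466[EX]; j=2 S=90.8339 intr=12.6961 cont=12.9326 V=12.9326[hold]; j=3 S=113.0504 intr=0.0000 cont=2.5373 V=2.5373[hold]; j=4 S=140.7006 intr=0.0000 cont=0.0000 V=0.0000[hold]; j=5 S=175.1136 intr=0.0000 cont=0.0000 V=0.0000[hold]; j=6 S=217.9435 intr=0.0000 cont=0.0000 V=0.0000[hold]; j=7 S=271.2489 intr=0.0000 cont=0.0000 V=0.0000[hold]  S*(7)=72.9834
k=6: j=0 S=65.4202 intr=38.1098 cont=36.4765 V=38.1098[EX]; j=1 S=81.4209 intr=22.1091 cont=20.6029 V=22.1091[EX]; j=2 S=101.3351 intr=2.1949 cont=7.1445 V=7.1445[hold]; j=3 S=126.1200 intr=0.0000 cont=1.1343 V=1.1343[hold]; j=4 S=156.9669 intr=0.0000 cont=0.0000 V=0.0000[hold]; j=5 S=195.3583 intr=0.0000 cont=0.0000 V=0.0000[hold]; j=6 S=243.1397 intr=0.0000 cont=0.0000 V=0.0000[hold]  S*(6)=81.4209
k=5: j=0 S=72.9834 intr=30.5466 cont=28.9133 V=30.5466[EX]; j=1 S=90.8339 intr=12.6961 cont=13.7216 V=13.7216[hold]; j=2 S=113.0504 intr=0.0000 cont=3.8032 V=3.8032[hold]; j=3 S=140.7006 intr=0.0000 cont=0.5071 V=0.5071[hold]; j=4 S=175.1136 intr=0.0000 cont=0.0000 V=0.0000[hold]; j=5 S=217.9435 intr=0.0000 cont=0.0000 V=0.0000[hold]  S*(5)=72.9834
k=4: j=0 S=81.4209 intr=22.1091 cont=21.0267 V=22.1091[EX]; j=1 S=101.3351 intr=2.1949 cont=8.1772 V=8.1772[hold]; j=2 S=126.1200 intr=0.0000 cont=1.9726 V=1.9726[hold]; j=3 S=156.9669 intr=0.0000 cont=0.2267 V=0.2267[hold]; j=4 S=195.3583 intr=0.0000 cont=0.0000 V=0.0000[hold]  S*(4)=81.4209
k=3: j=0 S=90.8339 intr=12.6961 cont=14.2764 V=14.2764[hold]; j=1 S=113.0504 intr=0.0000 cont=4.7152 V=4.7152[hold]; j=2 S=140.7006 intr=0.0000 cont=1.0036 V=1.0036[hold]; j=3 S=175.1136 intr=0.0000 cont=0.1013 V=0.1013[hold]  S*(3)=-
k=2: j=0 S=101.3351 intr=2.1949 cont=8.9151 V=8.9151[hold]; j=1 S=126.1200 intr=0.0000 cont=2.6470 V=2.6470[hold]; j=2 S=156.9669 intr=0.0000 cont=0.5031 V=0.5031[hold]  S*(2)=-
k=1: j=0 S=113.0504 intr=0.0000 cont=5.4074 V=5.4074[hold]; j=1 S=140.7006 intr=0.0000 cont=1.4536 V=1.4536[hold]  S*(1)=-
k=0: j=0 S=126.1200 intr=0.0000 cont=3.1982 V=3.1982[hold]  S*(0)=-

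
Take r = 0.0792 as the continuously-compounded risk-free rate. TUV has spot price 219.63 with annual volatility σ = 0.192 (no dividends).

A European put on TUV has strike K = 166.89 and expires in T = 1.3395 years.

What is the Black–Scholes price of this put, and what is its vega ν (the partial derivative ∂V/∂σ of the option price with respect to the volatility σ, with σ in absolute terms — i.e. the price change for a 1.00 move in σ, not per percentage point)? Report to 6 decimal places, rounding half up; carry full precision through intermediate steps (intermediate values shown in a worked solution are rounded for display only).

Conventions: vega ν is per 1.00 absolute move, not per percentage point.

σ√T = 0.192·√1.3395 = 0.222215
d₁ = (ln(S/K) + (r+σ²/2)T) / (σ√T) = (ln(219.63/166.89) + (0.0792+0.192²/2)·1.3395) / 0.222215 = (0.274609 + 0.130778) / 0.222215 = 1.824306
d₂ = d₁ − σ√T = 1.824306 − 0.222215 = 1.602092
e^{−rT} = 0.899345
N(−d₁) = 0.034053,  N(−d₂) = 0.054568
Put price V = K·e^{−rT}·N(−d₂) − S·N(−d₁) = 8.190157 − 7.479038 = 0.711118
φ(d₁) = (1/√(2π))·e^{−d₁²/2} = 0.075548
ν = S·φ(d₁)·√T = 19.203787

price = 0.711118
ν = 19.203787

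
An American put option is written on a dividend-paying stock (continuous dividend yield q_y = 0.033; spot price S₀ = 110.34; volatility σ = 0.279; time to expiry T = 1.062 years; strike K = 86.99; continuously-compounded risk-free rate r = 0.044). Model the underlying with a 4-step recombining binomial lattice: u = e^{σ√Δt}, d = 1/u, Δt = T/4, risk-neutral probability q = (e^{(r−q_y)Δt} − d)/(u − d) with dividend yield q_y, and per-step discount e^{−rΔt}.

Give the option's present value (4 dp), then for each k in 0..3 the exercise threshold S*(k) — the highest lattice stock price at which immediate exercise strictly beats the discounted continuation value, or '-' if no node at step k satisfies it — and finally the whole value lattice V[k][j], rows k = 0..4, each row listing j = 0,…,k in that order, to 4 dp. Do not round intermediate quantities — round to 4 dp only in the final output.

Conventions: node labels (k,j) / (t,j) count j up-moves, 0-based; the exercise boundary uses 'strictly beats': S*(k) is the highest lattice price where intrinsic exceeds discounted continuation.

price = 2.9804
boundary = - - - 71.6855
tree:
2.9804
5.2012 0.5923
8.9810 1.1399 0.0000
15.3045 2.1936 0.0000 0.0000
24.9035 4.2215 0.0000 0.0000 0.0000

Δt=0.26550  u=1.15461  d=0.86610  q=0.47426  discount=0.98839
step 4 (expiry): payoffs max(K−S,0) = 24.9035 4.2215 0.0000 0.0000 0.0000
step 3: (k=3,j=0): S=71.6855, K−S=15.3045, hold=14.9196 ⇒ V=15.3045 exercise | (k=3,j=1): S=95.5650, K−S=0.0000, hold=2.1936 ⇒ V=2.1936 continue | (k=3,j=2): S=127.3993, K−S=0.0000, hold=0.0000 ⇒ V=0.0000 continue | (k=3,j=3): S=169.8380, K−S=0.0000, hold=0.0000 ⇒ V=0.0000 continue  boundary S*=71.6855
step 2: (k=2,j=0): S=82.7685, K−S=4.2215, hold=8.9810 ⇒ V=8.9810 continue | (k=2,j=1): S=110.3400, K−S=0.0000, hold=1.1399 ⇒ V=1.1399 continue | (k=2,j=2): S=147.0960, K−S=0.0000, hold=0.0000 ⇒ V=0.0000 continue  boundary S*=-
step 1: (k=1,j=0): S=95.5650, K−S=0.0000, hold=5.2012 ⇒ V=5.2012 continue | (k=1,j=1): S=127.3993, K−S=0.0000, hold=0.5923 ⇒ V=0.5923 continue  boundary S*=-
step 0: (k=0,j=0): S=110.3400, K−S=0.0000, hold=2.9804 ⇒ V=2.9804 continue  boundary S*=-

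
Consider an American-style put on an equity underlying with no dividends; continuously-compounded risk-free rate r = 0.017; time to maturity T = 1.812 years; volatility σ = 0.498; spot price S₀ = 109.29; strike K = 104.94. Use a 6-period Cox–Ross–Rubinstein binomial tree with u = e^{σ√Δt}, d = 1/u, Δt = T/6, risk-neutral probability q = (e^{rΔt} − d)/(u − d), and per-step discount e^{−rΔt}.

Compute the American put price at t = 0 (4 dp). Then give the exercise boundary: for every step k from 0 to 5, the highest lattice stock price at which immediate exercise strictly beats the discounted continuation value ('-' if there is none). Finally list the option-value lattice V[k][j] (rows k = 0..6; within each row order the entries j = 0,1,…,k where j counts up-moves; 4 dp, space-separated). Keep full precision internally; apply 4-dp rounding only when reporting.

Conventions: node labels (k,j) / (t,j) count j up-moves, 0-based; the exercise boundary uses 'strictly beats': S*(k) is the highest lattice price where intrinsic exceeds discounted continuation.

price = 23.8206
boundary = - - - 48.0857 36.5730 48.0857
tree:
23.8206
33.0442 12.4208
44.2831 19.2003 3.9823
56.8543 28.8836 7.1645 0.0000
68.3670 41.7828 12.8893 0.0000 0.0000
77.1233 56.8543 23.1886 0.0000 0.0000 0.0000
83.7832 68.3670 41.7177 0.0000 0.0000 0.0000 0.0000

params: Δt=0.30200 u=1.31479 d=0.76058 q=0.44129 e^(-rΔt)=0.99488
t_6 payoffs: 83.7832 68.3670 41.7177 0.0000 0.0000 0.0000 0.0000
t_5: node(5,0) S=27.8167 payoff=77.1233 vs cont=76.5859 → 77.1233 [stop]  node(5,1) S=48.0857 payoff=56.8543 vs cont=56.3169 → 56.8543 [stop]  node(5,2) S=83.1238 payoff=21.8162 vs cont=23.1886 → 23.1886 [wait]  node(5,3) S=143.6929 payoff=0.0000 vs cont=0.0000 → 0.0000 [wait]  node(5,4) S=248.3963 payoff=0.0000 vs cont=0.0000 → 0.0000 [wait]  node(5,5) S=429.3930 payoff=0.0000 vs cont=0.0000 → 0.0000 [wait]  ⇒ S*(5)=48.0857
t_4: node(4,0) S=36.5730 payoff=68.3670 vs cont=67.8296 → 68.3670 [stop]  node(4,1) S=63.2223 payoff=41.7177 vs cont=41.7828 → 41.7828 [wait]  node(4,2) S=109.2900 payoff=0.0000 vs cont=12.8893 → 12.8893 [wait]  node(4,3) S=188.9254 payoff=0.0000 vs cont=0.0000 → 0.0000 [wait]  node(4,4) S=326.5879 payoff=0.0000 vs cont=0.0000 → 0.0000 [wait]  ⇒ S*(4)=36.5730
t_3: node(3,0) S=48.0857 payoff=56.8543 vs cont=56.3456 → 56.8543 [stop]  node(3,1) S=83.1238 payoff=21.8162 vs cont=28.8836 → 28.8836 [wait]  node(3,2) S=143.6929 payoff=0.0000 vs cont=7.1645 → 7.1645 [wait]  node(3,3) S=248.3963 payoff=0.0000 vs cont=0.0000 → 0.0000 [wait]  ⇒ S*(3)=48.0857
t_2: node(2,0) S=63.2223 payoff=41.7177 vs cont=44.2831 → 44.2831 [wait]  node(2,1) S=109.2900 payoff=0.0000 vs cont=19.2003 → 19.2003 [wait]  node(2,2) S=188.9254 payoff=0.0000 vs cont=3.9823 → 3.9823 [wait]  ⇒ S*(2)=-
t_1: node(1,0) S=83.1238 payoff=21.8162 vs cont=33.0442 → 33.0442 [wait]  node(1,1) S=143.6929 payoff=0.0000 vs cont=12.4208 → 12.4208 [wait]  ⇒ S*(1)=-
t_0: node(0,0) S=109.2900 payoff=0.0000 vs cont=23.8206 → 23.8206 [wait]  ⇒ S*(0)=-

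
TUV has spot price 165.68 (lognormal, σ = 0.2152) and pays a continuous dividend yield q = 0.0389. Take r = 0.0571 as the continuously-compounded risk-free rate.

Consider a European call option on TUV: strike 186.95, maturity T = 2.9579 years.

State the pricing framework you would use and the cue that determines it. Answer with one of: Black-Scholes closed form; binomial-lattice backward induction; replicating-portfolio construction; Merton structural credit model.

framework: Black-Scholes closed form

Key observation: the instrument is a plain European call (strike 186.95) on a lognormal asset; the exact continuous-time formula applies directly.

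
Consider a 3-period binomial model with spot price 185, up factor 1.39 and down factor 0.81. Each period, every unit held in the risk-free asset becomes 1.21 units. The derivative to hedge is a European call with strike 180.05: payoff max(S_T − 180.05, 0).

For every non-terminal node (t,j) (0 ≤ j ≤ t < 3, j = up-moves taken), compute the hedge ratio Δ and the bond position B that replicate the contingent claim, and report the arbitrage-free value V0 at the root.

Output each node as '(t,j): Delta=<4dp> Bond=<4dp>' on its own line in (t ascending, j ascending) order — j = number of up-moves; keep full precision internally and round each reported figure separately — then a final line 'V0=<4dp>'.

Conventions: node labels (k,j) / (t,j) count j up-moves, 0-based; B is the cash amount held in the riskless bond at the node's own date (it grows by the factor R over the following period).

No-arbitrage ⇒ martingale measure with p* = (R−d)/(u−d) = 0.6897.
Expiry values: V(3,0)=0.0000, V(3,1)=0.0000, V(3,2)=109.4752, V(3,3)=316.7895
(2,0): S=121.3785. Δ = (V_up−V_dn)/(S_up−S_dn) = (0.0000−0.0000)/(168.7161−98.3166) = 0.0000. V = [p*·0.0000 + (1−p*)·0.0000]/1.21 = 0.0000. B = V − Δ·S = 0.0000.
(2,1): S=208.2915. Δ = (V_up−V_dn)/(S_up−S_dn) = (109.4752−0.0000)/(289.5252−168.7161) = 0.9062. V = [p*·109.4752 + (1−p*)·0.0000]/1.21 = 62.3968. B = V − Δ·S = -126.3535.
(2,2): S=357.4385. Δ = (V_up−V_dn)/(S_up−S_dn) = (316.7895−109.4752)/(496.8395−289.5252) = 1.0000. V = [p*·316.7895 + (1−p*)·109.4752]/1.21 = 208.6368. B = V − Δ·S = -148.8017.
(1,0): S=149.8500. Δ = (V_up−V_dn)/(S_up−S_dn) = (62.3968−0.0000)/(208.2915−121.3785) = 0.7179. V = [p*·62.3968 + (1−p*)·0.0000]/1.21 = 35.5639. B = V − Δ·S = -72.0168.
(1,1): S=257.1500. Δ = (V_up−V_dn)/(S_up−S_dn) = (208.6368−62.3968)/(357.4385−208.2915) = 0.9805. V = [p*·208.6368 + (1−p*)·62.3968]/1.21 = 134.9190. B = V − Δ·S = -117.2190.
(0,0): S=185.0000. Δ = (V_up−V_dn)/(S_up−S_dn) = (134.9190−35.5639)/(257.1500−149.8500) = 0.9260. V = [p*·134.9190 + (1−p*)·35.5639]/1.21 = 86.0204. B = V − Δ·S = -85.2816.
As a check, the time-0 holding Δ(0,0)·S0 + B(0,0) comes to 86.0204 — exactly V0.

(0,0): Delta=0.9260 Bond=-85.2816
(1,0): Delta=0.7179 Bond=-72.0168
(1,1): Delta=0.9805 Bond=-117.2190
(2,0): Delta=0.0000 Bond=0.0000
(2,1): Delta=0.9062 Bond=-126.3535
(2,2): Delta=1.0000 Bond=-148.8017
V0=86.0204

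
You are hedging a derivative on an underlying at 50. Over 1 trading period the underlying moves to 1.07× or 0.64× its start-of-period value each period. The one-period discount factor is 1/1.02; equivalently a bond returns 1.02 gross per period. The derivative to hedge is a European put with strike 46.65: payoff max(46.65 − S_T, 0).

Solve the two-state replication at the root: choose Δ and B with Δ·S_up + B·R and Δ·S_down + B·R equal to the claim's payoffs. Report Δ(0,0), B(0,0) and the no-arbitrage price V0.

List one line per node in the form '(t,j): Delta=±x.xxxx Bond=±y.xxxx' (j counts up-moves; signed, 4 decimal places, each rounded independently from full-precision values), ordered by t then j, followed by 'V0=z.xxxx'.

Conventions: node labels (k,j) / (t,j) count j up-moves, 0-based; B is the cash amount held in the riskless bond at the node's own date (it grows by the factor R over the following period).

(0,0): Delta=-0.6814 Bond=35.7399
V0=1.6701

Arbitrage-free pricing uses the up-move probability p* = (R−d)/(u−d) = 0.8837, discounting each step at R = 1.02.
Terminal payoffs: V(1,0)=14.6500, V(1,1)=0.0000
(0,0): S=50.0000. Δ = (V_up−V_dn)/(S_up−S_dn) = (0.0000−14.6500)/(53.5000−32.0000) = -0.6814. V = [p*·0.0000 + (1−p*)·14.6500]/1.02 = 1.6701. B = V − Δ·S = 35.7399.
Sanity check at the root: Δ(0,0)·S0 + B(0,0) reproduces V0 = 1.6701.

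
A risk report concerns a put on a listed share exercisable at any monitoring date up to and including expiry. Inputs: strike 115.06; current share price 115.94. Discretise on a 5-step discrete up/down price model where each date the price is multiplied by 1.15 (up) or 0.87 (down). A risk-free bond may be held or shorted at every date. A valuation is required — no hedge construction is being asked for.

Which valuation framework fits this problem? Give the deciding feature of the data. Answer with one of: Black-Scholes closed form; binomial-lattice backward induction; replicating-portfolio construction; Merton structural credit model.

Key observation: the defining feature is the embedded early-exercise option across 5 discrete dates on the spot-115.94 tree; pricing the strike-115.06 put means working backward with an exercise test at every node.

framework: binomial-lattice backward induction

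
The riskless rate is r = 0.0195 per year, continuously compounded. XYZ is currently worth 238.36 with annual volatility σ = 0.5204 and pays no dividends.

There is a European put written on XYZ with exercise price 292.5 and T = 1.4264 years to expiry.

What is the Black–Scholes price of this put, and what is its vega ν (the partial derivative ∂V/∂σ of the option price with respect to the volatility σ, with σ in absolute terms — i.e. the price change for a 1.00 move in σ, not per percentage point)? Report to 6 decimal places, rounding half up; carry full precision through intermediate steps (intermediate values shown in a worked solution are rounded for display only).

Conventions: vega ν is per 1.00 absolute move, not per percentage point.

σ√T = 0.5204·√1.4264 = 0.621524
d₁ = (ln(S/K) + (r+σ²/2)T) / (σ√T) = (ln(238.36/292.5) + (0.0195+0.5204²/2)·1.4264) / 0.621524 = (-0.204683 + 0.220961) / 0.621524 = 0.026191
d₂ = d₁ − σ√T = 0.026191 − 0.621524 = -0.595333
e^{−rT} = 0.972568
N(−d₁) = 0.489552,  N(−d₂) = 0.724190
Put price V = K·e^{−rT}·N(−d₂) − S·N(−d₁) = 206.014751 − 116.689731 = 89.325021
φ(d₁) = (1/√(2π))·e^{−d₁²/2} = 0.398805
ν = S·φ(d₁)·√T = 113.531180

price = 89.325021
ν = 113.531180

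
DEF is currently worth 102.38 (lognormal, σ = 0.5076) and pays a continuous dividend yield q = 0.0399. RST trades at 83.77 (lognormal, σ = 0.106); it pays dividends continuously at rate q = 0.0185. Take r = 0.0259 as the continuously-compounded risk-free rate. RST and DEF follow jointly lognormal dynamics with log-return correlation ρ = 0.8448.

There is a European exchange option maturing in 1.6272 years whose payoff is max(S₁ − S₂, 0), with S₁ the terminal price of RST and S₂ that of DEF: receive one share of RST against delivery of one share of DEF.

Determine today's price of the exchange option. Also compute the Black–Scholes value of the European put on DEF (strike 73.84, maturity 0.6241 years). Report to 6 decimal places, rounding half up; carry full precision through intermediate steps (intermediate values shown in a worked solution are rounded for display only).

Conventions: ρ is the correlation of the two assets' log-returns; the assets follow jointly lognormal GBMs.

exchange price = 12.330347
price(DEF put K=73.84) = 4.107014

σ_eff = √(σ₁² + σ₂² − 2ρσ₁σ₂) = √(0.106² + 0.5076² − 2·0.8448·0.106·0.5076) = 0.421881
d₁ = (ln(S₁/S₂) + (q₂ − q₁ + σ_eff²/2)T) / (σ_eff√T) = (ln(83.77/102.38) + (0.0399 − 0.0185 + 0.088992)·1.6272) / 0.538159 = -0.038997
d₂ = d₁ − σ_eff√T = -0.038997 − 0.538159 = -0.577156
N(d₁) = 0.484446,  N(d₂) = 0.281917
V = S₁·e^{−q₁T}·N(d₁) − S₂·e^{−q₂T}·N(d₂) = 39.378621 − 27.048274 = 12.330347
[vanilla: DEF put K=73.84]
σ√T = 0.5076·√0.6241 = 0.401004
d₁ = (ln(S/K) + (r−q+σ²/2)T) / (σ√T) = (ln(102.38/73.84) + (0.0259−0.0399+0.5076²/2)·0.6241) / 0.401004 = (0.326791 + 0.071665) / 0.401004 = 0.993645
d₂ = d₁ − σ√T = 0.993645 − 0.401004 = 0.592641
e^{−rT} = 0.983966
e^{−qT} = 0.975406
N(−d₁) = 0.160198,  N(−d₂) = 0.276711
price = K·e^{−rT}·N(−d₂) − S·e^{−qT}·N(−d₁) = 20.104710 − 15.997696 = 4.107014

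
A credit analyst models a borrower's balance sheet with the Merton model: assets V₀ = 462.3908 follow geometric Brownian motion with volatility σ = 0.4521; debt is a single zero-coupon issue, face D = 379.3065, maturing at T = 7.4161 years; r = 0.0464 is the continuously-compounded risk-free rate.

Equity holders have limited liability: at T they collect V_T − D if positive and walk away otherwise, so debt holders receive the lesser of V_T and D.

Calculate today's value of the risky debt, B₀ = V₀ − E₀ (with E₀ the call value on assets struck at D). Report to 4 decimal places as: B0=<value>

With assets at 462.3908 and a single debt payment of 379.3065 at 7.4161 years:
d₁ = [ln(V₀/D) + (r + σ²/2)T] / (σ√T)
   = [ln(462.3908/379.3065) + (0.0464 + 0.5·0.4521²)·7.4161] / (0.4521·√7.4161)
   = [0.198066 + 1.102012] / 1.231182 = 1.055959
d₂ = d₁ − σ√T = 1.055959 − 1.231182 = -0.175223
N(d₁) = 0.854506,  N(d₂) = 0.430452,  e^(−rT) = 0.708853
E₀ = V₀·N(d₁) − D·e^(−rT)·N(d₂)
   = 462.3908·0.854506 − 379.3065·0.708853·0.430452 = 279.379177
B₀ = V₀ − E₀ = 462.3908 − 279.379177 = 183.011623

B0=183.0116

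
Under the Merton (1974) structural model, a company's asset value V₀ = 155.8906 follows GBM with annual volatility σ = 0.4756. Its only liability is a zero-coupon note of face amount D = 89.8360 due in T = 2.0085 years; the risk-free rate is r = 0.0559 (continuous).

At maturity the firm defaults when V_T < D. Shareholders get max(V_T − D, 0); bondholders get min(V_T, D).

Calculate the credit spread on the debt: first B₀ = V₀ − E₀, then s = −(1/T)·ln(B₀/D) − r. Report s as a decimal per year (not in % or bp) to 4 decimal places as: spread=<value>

spread=0.0403

Work the structural quantities from V₀ = 155.8906 against face 89.8360:
d₁ = [ln(V₀/D) + (r + σ²/2)T] / (σ√T)
   = [ln(155.8906/89.8360) + (0.0559 + 0.5·0.4756²)·2.0085] / (0.4756·√2.0085)
   = [0.551169 + 0.339432] / 0.674028 = 1.321311
d₂ = d₁ − σ√T = 1.321311 − 0.674028 = 0.647284
N(d₁) = 0.906801,  N(d₂) = 0.741276,  e^(−rT) = 0.893798
E₀ = V₀·N(d₁) − D·e^(−rT)·N(d₂)
   = 155.8906·0.906801 − 89.8360·0.893798·0.741276 = 81.840850
B₀ = V₀ − E₀ = 155.8906 − 81.840850 = 74.049750
spread = −(1/T)·ln(B₀/D) − r = −(1/2.0085)·ln(74.049750/89.8360) − 0.0559 = 0.04031539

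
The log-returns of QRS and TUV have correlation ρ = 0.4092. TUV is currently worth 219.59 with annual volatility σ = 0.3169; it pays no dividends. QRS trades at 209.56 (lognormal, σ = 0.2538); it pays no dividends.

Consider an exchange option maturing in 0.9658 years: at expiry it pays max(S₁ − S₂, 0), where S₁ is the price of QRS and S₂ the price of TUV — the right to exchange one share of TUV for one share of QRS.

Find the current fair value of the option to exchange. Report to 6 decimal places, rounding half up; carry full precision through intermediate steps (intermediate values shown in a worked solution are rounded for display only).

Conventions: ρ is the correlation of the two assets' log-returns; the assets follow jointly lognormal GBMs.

σ_eff = √(σ₁² + σ₂² − 2ρσ₁σ₂) = √(0.2538² + 0.3169² − 2·0.4092·0.2538·0.3169) = 0.314669
d₁ = (ln(S₁/S₂) + (q₂ − q₁ + σ_eff²/2)T) / (σ_eff√T) = (ln(209.56/219.59) + (0.0 − 0.0 + 0.049508)·0.9658) / 0.309242 = 0.003438
d₂ = d₁ − σ_eff√T = 0.003438 − 0.309242 = -0.305804
N(d₁) = 0.501371,  N(d₂) = 0.379877
V = S₁·e^{−q₁T}·N(d₁) − S₂·e^{−q₂T}·N(d₂) = 105.067411 − 83.417193 = 21.650218
Key observation: r never enters — measured in units of TUV, the claim is a call on S₁/S₂ struck at 1, so only the dividend yields and σ_eff matter.

exchange price = 21.650218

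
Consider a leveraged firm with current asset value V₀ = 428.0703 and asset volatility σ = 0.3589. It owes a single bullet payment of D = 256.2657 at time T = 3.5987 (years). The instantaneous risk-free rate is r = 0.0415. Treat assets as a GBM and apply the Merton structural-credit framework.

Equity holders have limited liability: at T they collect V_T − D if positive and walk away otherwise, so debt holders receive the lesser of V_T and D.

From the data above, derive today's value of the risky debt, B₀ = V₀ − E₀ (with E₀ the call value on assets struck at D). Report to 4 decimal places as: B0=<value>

B0=203.0165

Apply the equity-as-call identities (strike 256.2657, horizon 3.5987 years):
d₁ = [ln(V₀/D) + (r + σ²/2)T] / (σ√T)
   = [ln(428.0703/256.2657) + (0.0415 + 0.5·0.3589²)·3.5987] / (0.3589·√3.5987)
   = [0.513073 + 0.381119] / 0.680842 = 1.313361
d₂ = d₁ − σ√T = 1.313361 − 0.680842 = 0.632520
N(d₁) = 0.905469,  N(d₂) = 0.736476,  e^(−rT) = 0.861271
E₀ = V₀·N(d₁) − D·e^(−rT)·N(d₂)
   = 428.0703·0.905469 − 256.2657·0.861271·0.736476 = 225.053774
B₀ = V₀ − E₀ = 428.0703 − 225.053774 = 203.016526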